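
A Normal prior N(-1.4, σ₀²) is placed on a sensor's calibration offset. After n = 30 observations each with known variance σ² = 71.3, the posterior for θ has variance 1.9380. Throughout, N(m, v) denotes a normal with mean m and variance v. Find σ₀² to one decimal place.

Posterior precision equals prior precision plus data precision: 1/σ_n² = 1/σ₀² + n/σ².
So 1/σ₀² = 1/1.9380 − 30/71.3 = 0.515996 − 0.420757 = 0.095239.
Hence σ₀² = 1/0.095239 ≈ 10.5.

σ₀² = 10.5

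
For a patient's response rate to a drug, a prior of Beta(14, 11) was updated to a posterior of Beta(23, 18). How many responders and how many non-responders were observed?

A Beta(α, β) prior with s successes and f failures in binomial data gives a Beta(α+s, β+f) posterior.
So s = 23 − 14 = 9 and f = 18 − 11 = 7.

9 responders and 7 non-responders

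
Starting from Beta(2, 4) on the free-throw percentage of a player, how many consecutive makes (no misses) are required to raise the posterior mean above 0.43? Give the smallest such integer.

After k makes and 0 misses the posterior is Beta(2+k, 4), with mean (2+k)/(2+4+k).
Set (2+k)/(6+k) > 0.43 and solve: k > (0.43·6 − 2)/(1 − 0.43) = 1.018.
The smallest integer exceeding 1.018 is 2.

k = 2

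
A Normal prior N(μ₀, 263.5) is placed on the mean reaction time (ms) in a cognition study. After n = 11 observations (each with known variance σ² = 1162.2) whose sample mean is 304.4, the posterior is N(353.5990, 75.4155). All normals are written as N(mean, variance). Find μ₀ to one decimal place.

With known observation variance, the Normal–Normal posterior has precision τ_n = τ₀ + n/σ² and mean μ_n = (τ₀μ₀ + (n/σ²)x̄)/τ_n.
Here τ₀ = 1/263.5 = 0.003795 and τ_data = 11/1162.2 = 0.009465, so τ_n = 0.013260.
Rearranging for μ₀: μ₀ = (μ_n·τ_n − τ_data·x̄)/τ₀ = (353.5990·0.013260 − 0.009465·304.4) / 0.003795 = 1.807577/0.003795 ≈ 476.3.

μ₀ = 476.3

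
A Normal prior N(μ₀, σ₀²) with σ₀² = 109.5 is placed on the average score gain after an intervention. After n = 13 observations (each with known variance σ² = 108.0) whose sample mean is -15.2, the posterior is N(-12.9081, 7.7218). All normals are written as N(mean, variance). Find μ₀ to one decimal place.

The posterior mean is a precision-weighted average: μ_n = (τ₀μ₀ + τ_data·x̄)/(τ₀+τ_data), with τ₀=1/σ₀² and τ_data=n/σ².
Here τ₀ = 1/109.5 = 0.009132 and τ_data = 13/108.0 = 0.120370, so τ_n = 0.129502.
Rearranging for μ₀: μ₀ = (μ_n·τ_n − τ_data·x̄)/τ₀ = (-12.9081·0.129502 − 0.120370·-15.2) / 0.009132 = 0.157999/0.009132 ≈ 17.3.

μ₀ = 17.3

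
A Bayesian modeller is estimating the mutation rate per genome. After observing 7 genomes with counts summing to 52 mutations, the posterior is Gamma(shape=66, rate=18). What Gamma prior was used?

Gamma(shape=14, rate=11)

Gamma–Poisson conjugacy: posterior shape = α + Σxᵢ, posterior rate = β + n.
So α = 66 − 52 = 14 and β = 18 − 7 = 11.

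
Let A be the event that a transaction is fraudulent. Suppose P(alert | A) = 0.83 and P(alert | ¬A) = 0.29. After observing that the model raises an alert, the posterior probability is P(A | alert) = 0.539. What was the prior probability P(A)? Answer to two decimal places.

P(A) = 0.29

Bayes' rule in odds form gives O(A|E) = O(A)·[P(E|A)/P(E|¬A)], hence O(A) = O(A|E)/LR.
Posterior odds = 0.539/(1−0.539) = 1.1692. LR = 0.83/0.29 = 2.8621.
Prior odds = 1.1692/2.8621 = 0.4085, so P(A) = 0.4085/(1+0.4085) ≈ 0.29.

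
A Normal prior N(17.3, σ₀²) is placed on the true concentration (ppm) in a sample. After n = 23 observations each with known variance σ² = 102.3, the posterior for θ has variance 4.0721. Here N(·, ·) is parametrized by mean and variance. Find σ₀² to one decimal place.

σ₀² = 48.2

For the Normal–Normal model with known σ², precisions add: τ_n = τ₀ + n/σ².
So 1/σ₀² = 1/4.0721 − 23/102.3 = 0.245574 − 0.224829 = 0.020745.
Hence σ₀² = 1/0.020745 ≈ 48.2.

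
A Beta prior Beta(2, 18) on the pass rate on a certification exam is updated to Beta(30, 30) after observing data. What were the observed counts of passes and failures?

28 passes and 12 failures

A Beta(a, b) prior with s successes and f failures in binomial data gives a Beta(a+s, b+f) posterior.
So s = 30 − 2 = 28 and f = 30 − 18 = 12.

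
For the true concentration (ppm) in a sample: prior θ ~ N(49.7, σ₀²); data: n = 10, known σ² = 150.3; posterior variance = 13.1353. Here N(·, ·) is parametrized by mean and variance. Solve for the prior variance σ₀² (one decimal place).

Posterior precision equals prior precision plus data precision: 1/σ_n² = 1/σ₀² + n/σ².
So 1/σ₀² = 1/13.1353 − 10/150.3 = 0.076131 − 0.066534 = 0.009597.
Hence σ₀² = 1/0.009597 ≈ 104.2.

σ₀² = 104.2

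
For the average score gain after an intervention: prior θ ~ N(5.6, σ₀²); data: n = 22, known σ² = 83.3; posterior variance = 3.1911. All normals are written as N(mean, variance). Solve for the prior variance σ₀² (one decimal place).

For the Normal–Normal model with known σ², precisions add: τ_n = τ₀ + n/σ².
So 1/σ₀² = 1/3.1911 − 22/83.3 = 0.313372 − 0.264106 = 0.049266.
Hence σ₀² = 1/0.049266 ≈ 20.3.

σ₀² = 20.3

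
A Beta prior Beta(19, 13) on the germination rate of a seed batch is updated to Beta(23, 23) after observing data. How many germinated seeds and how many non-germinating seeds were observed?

Under Beta–binomial conjugacy the posterior parameters are (a+s, b+f).
Match parameters: s=23−19=4, f=23−13=10.

4 germinated seeds and 10 non-germinating seeds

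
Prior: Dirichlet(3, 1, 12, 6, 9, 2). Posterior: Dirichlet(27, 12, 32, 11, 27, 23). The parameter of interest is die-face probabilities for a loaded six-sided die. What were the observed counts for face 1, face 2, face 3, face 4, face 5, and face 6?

counts (24, 11, 20, 5, 18, 21)

For a Dirichlet(α) prior with multinomial counts c, the posterior is Dirichlet(α + c) componentwise.
Counts are posterior − prior componentwise: 27−3=24, 12−1=11, 32−12=20, 11−6=5, 27−9=18, 23−2=21.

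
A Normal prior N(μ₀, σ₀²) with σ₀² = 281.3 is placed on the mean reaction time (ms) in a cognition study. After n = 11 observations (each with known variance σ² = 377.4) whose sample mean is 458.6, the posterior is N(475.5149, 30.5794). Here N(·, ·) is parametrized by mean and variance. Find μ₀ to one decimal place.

With known observation variance, the Normal–Normal posterior has precision τ_n = τ₀ + n/σ² and mean μ_n = (τ₀μ₀ + (n/σ²)x̄)/τ_n.
Here τ₀ = 1/281.3 = 0.003555 and τ_data = 11/377.4 = 0.029147, so τ_n = 0.032702.
Rearranging for μ₀: μ₀ = (μ_n·τ_n − τ_data·x̄)/τ₀ = (475.5149·0.032702 − 0.029147·458.6) / 0.003555 = 2.183474/0.003555 ≈ 614.2.

μ₀ = 614.2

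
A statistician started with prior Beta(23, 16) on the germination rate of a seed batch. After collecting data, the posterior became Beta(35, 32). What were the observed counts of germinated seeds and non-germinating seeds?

12 germinated seeds and 16 non-germinating seeds

A Beta(α, β) prior with s successes and f failures in binomial data gives a Beta(α+s, β+f) posterior.
So s = 35 − 23 = 12 and f = 32 − 16 = 16.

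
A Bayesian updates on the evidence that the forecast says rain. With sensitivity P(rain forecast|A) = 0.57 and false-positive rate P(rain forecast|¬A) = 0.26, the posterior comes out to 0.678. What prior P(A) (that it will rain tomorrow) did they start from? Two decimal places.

P(A) = 0.49

In odds form, posterior odds = prior odds × likelihood ratio, so prior odds = posterior odds ÷ LR.
Posterior odds = 0.678/(1−0.678) = 2.1056. LR = 0.57/0.26 = 2.1923.
Prior odds = 2.1056/2.1923 = 0.9605, so P(A) = 0.9605/(1+0.9605) ≈ 0.49.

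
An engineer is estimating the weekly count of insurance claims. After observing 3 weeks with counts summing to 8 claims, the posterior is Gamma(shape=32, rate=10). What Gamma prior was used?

Gamma–Poisson conjugacy: posterior shape = α + Σxᵢ, posterior rate = β + n.
So α = 32 − 8 = 24 and β = 10 − 3 = 7.

Gamma(shape=24, rate=7)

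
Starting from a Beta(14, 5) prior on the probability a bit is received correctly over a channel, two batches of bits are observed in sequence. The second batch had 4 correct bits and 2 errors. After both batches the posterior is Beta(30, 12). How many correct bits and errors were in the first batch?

Sequential conjugate updates are equivalent to a single update on the pooled data, so total successes = posterior α − prior α and total failures = posterior β − prior β.
Total across both batches: 30−14=16 correct bits, 12−5=7 errors.
Subtract the second batch: 16−4=12 correct bits and 7−2=5 errors.

12 correct bits and 5 errors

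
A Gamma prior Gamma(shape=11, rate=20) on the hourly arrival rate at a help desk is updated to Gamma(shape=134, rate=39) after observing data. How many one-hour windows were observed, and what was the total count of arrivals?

A Gamma(α, β) prior (rate parametrization) on a Poisson rate with n observations summing to S gives posterior Gamma(α+S, β+n).
Matching: Σxᵢ = 134 − 11 = 123 and n = 39 − 20 = 19.

n = 19 one-hour windows with total 123 arrivals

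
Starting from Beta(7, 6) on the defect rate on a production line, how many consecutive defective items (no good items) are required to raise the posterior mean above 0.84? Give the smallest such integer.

After k defective items and 0 good items the posterior is Beta(7+k, 6), with mean (7+k)/(7+6+k).
Set (7+k)/(13+k) > 0.84 and solve: k > (0.84·13 − 7)/(1 − 0.84) = 24.500.
The smallest integer exceeding 24.500 is 25.

k = 25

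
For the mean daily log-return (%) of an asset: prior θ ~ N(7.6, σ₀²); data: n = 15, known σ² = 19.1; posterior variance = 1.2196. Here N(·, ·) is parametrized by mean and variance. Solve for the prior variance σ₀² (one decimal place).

Posterior precision equals prior precision plus data precision: 1/σ_n² = 1/σ₀² + n/σ².
So 1/σ₀² = 1/1.2196 − 15/19.1 = 0.819941 − 0.785340 = 0.034601.
Hence σ₀² = 1/0.034601 ≈ 28.9.

σ₀² = 28.9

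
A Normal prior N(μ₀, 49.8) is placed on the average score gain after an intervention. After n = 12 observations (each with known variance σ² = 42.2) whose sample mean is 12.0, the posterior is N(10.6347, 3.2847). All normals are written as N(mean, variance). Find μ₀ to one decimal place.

μ₀ = -8.7

With known observation variance, the Normal–Normal posterior has precision τ_n = τ₀ + n/σ² and mean μ_n = (τ₀μ₀ + (n/σ²)x̄)/τ_n.
Here τ₀ = 1/49.8 = 0.020080 and τ_data = 12/42.2 = 0.284360, so τ_n = 0.304440.
Rearranging for μ₀: μ₀ = (μ_n·τ_n − τ_data·x̄)/τ₀ = (10.6347·0.304440 − 0.284360·12.0) / 0.020080 = -0.174692/0.020080 ≈ -8.7.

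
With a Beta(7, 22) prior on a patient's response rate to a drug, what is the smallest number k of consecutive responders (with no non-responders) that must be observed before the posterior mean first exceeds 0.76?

k = 63

After k responders and 0 non-responders the posterior is Beta(7+k, 22), with mean (7+k)/(7+22+k).
Set (7+k)/(29+k) > 0.76 and solve: k > (0.76·29 − 7)/(1 − 0.76) = 62.667.
The smallest integer exceeding 62.667 is 63.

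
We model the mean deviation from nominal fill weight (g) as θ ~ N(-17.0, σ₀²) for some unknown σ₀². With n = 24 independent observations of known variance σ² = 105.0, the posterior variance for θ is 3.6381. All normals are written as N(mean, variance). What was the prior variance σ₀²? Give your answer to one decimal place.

Posterior precision equals prior precision plus data precision: 1/σ_n² = 1/σ₀² + n/σ².
So 1/σ₀² = 1/3.6381 − 24/105.0 = 0.274869 − 0.228571 = 0.046298.
Hence σ₀² = 1/0.046298 ≈ 21.6.

σ₀² = 21.6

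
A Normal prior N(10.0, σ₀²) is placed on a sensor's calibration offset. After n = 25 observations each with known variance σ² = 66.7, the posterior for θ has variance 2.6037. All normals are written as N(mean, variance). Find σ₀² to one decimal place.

σ₀² = 108.0

Posterior precision equals prior precision plus data precision: 1/σ_n² = 1/σ₀² + n/σ².
So 1/σ₀² = 1/2.6037 − 25/66.7 = 0.384069 − 0.374813 = 0.009256.
Hence σ₀² = 1/0.009256 ≈ 108.0.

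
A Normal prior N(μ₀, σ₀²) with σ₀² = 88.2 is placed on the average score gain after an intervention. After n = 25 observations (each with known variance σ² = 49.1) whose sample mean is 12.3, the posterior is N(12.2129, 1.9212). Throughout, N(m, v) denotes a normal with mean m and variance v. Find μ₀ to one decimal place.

With known observation variance, the Normal–Normal posterior has precision τ_n = τ₀ + n/σ² and mean μ_n = (τ₀μ₀ + (n/σ²)x̄)/τ_n.
Here τ₀ = 1/88.2 = 0.011338 and τ_data = 25/49.1 = 0.509165, so τ_n = 0.520503.
Rearranging for μ₀: μ₀ = (μ_n·τ_n − τ_data·x̄)/τ₀ = (12.2129·0.520503 − 0.509165·12.3) / 0.011338 = 0.094122/0.011338 ≈ 8.3.

μ₀ = 8.3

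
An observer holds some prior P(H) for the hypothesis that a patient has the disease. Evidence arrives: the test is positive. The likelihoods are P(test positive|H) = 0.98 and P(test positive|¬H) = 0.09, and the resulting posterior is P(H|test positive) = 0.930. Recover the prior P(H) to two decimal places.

Bayes' rule in odds form gives O(H|E) = O(H)·[P(E|H)/P(E|¬H)], hence O(H) = O(H|E)/LR.
Posterior odds = 0.930/(1−0.930) = 13.2857. LR = 0.98/0.09 = 10.8889.
Prior odds = 13.2857/10.8889 = 1.2201, so P(H) = 1.2201/(1+1.2201) ≈ 0.55.

P(H) = 0.55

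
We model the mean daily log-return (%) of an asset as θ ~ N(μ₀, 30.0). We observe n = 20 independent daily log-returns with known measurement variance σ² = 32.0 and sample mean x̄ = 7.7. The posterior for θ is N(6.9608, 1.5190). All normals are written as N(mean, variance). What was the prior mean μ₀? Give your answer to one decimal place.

The posterior mean is a precision-weighted average: μ_n = (τ₀μ₀ + τ_data·x̄)/(τ₀+τ_data), with τ₀=1/σ₀² and τ_data=n/σ².
Here τ₀ = 1/30.0 = 0.033333 and τ_data = 20/32.0 = 0.625000, so τ_n = 0.658333.
Rearranging for μ₀: μ₀ = (μ_n·τ_n − τ_data·x̄)/τ₀ = (6.9608·0.658333 − 0.625000·7.7) / 0.033333 = -0.229976/0.033333 ≈ -6.9.

μ₀ = -6.9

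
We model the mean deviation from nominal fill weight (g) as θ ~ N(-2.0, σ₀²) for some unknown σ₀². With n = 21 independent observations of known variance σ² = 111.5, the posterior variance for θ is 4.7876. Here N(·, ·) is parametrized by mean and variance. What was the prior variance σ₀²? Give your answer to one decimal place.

Posterior precision equals prior precision plus data precision: 1/σ_n² = 1/σ₀² + n/σ².
So 1/σ₀² = 1/4.7876 − 21/111.5 = 0.208873 − 0.188341 = 0.020532.
Hence σ₀² = 1/0.020532 ≈ 48.7.

σ₀² = 48.7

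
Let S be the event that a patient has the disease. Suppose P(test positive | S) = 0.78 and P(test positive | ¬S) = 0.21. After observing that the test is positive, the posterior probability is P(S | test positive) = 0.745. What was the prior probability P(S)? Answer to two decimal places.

Bayes' rule in odds form gives O(S|E) = O(S)·[P(E|S)/P(E|¬S)], hence O(S) = O(S|E)/LR.
Posterior odds = 0.745/(1−0.745) = 2.9216. LR = 0.78/0.21 = 3.7143.
Prior odds = 2.9216/3.7143 = 0.7866, so P(S) = 0.7866/(1+0.7866) ≈ 0.44.

P(S) = 0.44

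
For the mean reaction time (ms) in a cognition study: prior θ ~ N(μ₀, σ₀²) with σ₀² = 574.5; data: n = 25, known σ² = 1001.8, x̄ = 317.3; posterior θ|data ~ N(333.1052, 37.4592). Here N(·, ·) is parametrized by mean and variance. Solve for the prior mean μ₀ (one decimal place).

With known observation variance, the Normal–Normal posterior has precision τ_n = τ₀ + n/σ² and mean μ_n = (τ₀μ₀ + (n/σ²)x̄)/τ_n.
Here τ₀ = 1/574.5 = 0.001741 and τ_data = 25/1001.8 = 0.024955, so τ_n = 0.026696.
Rearranging for μ₀: μ₀ = (μ_n·τ_n − τ_data·x̄)/τ₀ = (333.1052·0.026696 − 0.024955·317.3) / 0.001741 = 0.974355/0.001741 ≈ 559.7.

μ₀ = 559.7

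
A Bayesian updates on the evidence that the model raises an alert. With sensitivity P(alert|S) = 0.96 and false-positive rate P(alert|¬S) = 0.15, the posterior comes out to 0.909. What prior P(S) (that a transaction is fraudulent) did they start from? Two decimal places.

P(S) = 0.61

Bayes' rule in odds form gives O(S|E) = O(S)·[P(E|S)/P(E|¬S)], hence O(S) = O(S|E)/LR.
Posterior odds = 0.909/(1−0.909) = 9.9890. LR = 0.96/0.15 = 6.4000.
Prior odds = 9.9890/6.4000 = 1.5608, so P(S) = 1.5608/(1+1.5608) ≈ 0.61.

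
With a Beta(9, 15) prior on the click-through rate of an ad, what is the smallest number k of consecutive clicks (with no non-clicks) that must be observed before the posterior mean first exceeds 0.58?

After k clicks and 0 non-clicks the posterior is Beta(9+k, 15), with mean (9+k)/(9+15+k).
Set (9+k)/(24+k) > 0.58 and solve: k > (0.58·24 − 9)/(1 − 0.58) = 11.714.
The smallest integer exceeding 11.714 is 12.

k = 12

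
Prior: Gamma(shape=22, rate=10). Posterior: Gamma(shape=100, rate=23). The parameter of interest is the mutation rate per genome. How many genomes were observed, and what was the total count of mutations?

Gamma–Poisson conjugacy: posterior shape = α + Σxᵢ, posterior rate = β + n.
Matching: Σxᵢ = 100 − 22 = 78 and n = 23 − 10 = 13.

n = 13 genomes with total 78 mutations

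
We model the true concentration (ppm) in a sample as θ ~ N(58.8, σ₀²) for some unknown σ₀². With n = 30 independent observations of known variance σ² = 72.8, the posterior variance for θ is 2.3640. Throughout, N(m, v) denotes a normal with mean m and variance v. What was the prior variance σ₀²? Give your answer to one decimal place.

σ₀² = 91.5

For the Normal–Normal model with known σ², precisions add: τ_n = τ₀ + n/σ².
So 1/σ₀² = 1/2.3640 − 30/72.8 = 0.423012 − 0.412088 = 0.010924.
Hence σ₀² = 1/0.010924 ≈ 91.5.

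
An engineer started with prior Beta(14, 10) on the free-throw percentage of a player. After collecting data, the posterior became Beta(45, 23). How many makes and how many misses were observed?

Beta is conjugate to the binomial likelihood: posterior = Beta(α+s, β+f).
So s = 45 − 14 = 31 and f = 23 − 10 = 13.

31 makes and 13 misses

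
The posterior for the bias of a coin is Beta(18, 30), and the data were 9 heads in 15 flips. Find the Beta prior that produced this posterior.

Beta(9, 24)

A Beta(α, β) prior with s successes and f failures in binomial data gives a Beta(α+s, β+f) posterior.
So α = 18 − 9 = 9 and β = 30 − 6 = 24.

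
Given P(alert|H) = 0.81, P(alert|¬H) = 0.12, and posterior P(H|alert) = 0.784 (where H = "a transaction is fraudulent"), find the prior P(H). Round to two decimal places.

P(H) = 0.35

Bayes' rule in odds form gives O(H|E) = O(H)·[P(E|H)/P(E|¬H)], hence O(H) = O(H|E)/LR.
Posterior odds = 0.784/(1−0.784) = 3.6296. LR = 0.81/0.12 = 6.7500.
Prior odds = 3.6296/6.7500 = 0.5377, so P(H) = 0.5377/(1+0.5377) ≈ 0.35.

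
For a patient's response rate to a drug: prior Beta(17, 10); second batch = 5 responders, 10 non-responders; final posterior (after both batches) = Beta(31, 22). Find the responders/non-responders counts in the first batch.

9 responders and 2 non-responders

Sequential conjugate updates are equivalent to a single update on the pooled data, so total successes = posterior α − prior α and total failures = posterior β − prior β.
Total across both batches: 31−17=14 responders, 22−10=12 non-responders.
Subtract the second batch: 14−5=9 responders and 12−10=2 non-responders.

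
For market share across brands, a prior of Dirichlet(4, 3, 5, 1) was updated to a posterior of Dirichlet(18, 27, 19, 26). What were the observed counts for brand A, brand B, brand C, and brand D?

For a Dirichlet(α) prior with multinomial counts c, the posterior is Dirichlet(α + c) componentwise.
Counts are posterior − prior componentwise: 18−4=14, 27−3=24, 19−5=14, 26−1=25.

counts (14, 24, 14, 25)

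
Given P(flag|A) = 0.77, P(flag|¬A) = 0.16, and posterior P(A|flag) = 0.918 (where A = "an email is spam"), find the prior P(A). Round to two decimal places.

Bayes' rule in odds form gives O(A|E) = O(A)·[P(E|A)/P(E|¬A)], hence O(A) = O(A|E)/LR.
Posterior odds = 0.918/(1−0.918) = 11.1951. LR = 0.77/0.16 = 4.8125.
Prior odds = 11.1951/4.8125 = 2.3263, so P(A) = 2.3263/(1+2.3263) ≈ 0.70.

P(A) = 0.70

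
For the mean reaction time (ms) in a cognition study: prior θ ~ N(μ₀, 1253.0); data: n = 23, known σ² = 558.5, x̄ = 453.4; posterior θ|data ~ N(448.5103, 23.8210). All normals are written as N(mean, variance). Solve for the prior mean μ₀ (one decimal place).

μ₀ = 196.2

With known observation variance, the Normal–Normal posterior has precision τ_n = τ₀ + n/σ² and mean μ_n = (τ₀μ₀ + (n/σ²)x̄)/τ_n.
Here τ₀ = 1/1253.0 = 0.000798 and τ_data = 23/558.5 = 0.041182, so τ_n = 0.041980.
Rearranging for μ₀: μ₀ = (μ_n·τ_n − τ_data·x̄)/τ₀ = (448.5103·0.041980 − 0.041182·453.4) / 0.000798 = 0.156544/0.000798 ≈ 196.2.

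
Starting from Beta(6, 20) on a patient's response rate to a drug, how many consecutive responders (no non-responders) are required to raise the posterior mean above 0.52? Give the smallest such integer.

After k responders and 0 non-responders the posterior is Beta(6+k, 20), with mean (6+k)/(6+20+k).
Set (6+k)/(26+k) > 0.52 and solve: k > (0.52·26 − 6)/(1 − 0.52) = 15.667.
The smallest integer exceeding 15.667 is 16, and checking k=16: (22)/(42) = 0.5238 > 0.52.

k = 16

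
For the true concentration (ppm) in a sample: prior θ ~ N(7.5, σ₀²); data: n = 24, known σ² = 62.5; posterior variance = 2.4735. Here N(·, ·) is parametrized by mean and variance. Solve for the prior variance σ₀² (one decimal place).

Posterior precision equals prior precision plus data precision: 1/σ_n² = 1/σ₀² + n/σ².
So 1/σ₀² = 1/2.4735 − 24/62.5 = 0.404285 − 0.384000 = 0.020285.
Hence σ₀² = 1/0.020285 ≈ 49.3.

σ₀² = 49.3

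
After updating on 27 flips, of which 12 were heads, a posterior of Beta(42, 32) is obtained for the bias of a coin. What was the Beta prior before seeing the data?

Beta(30, 17)

Under Beta–binomial conjugacy the posterior parameters are (a+s, b+f).
So a = 42 − 12 = 30 and b = 32 − 15 = 17.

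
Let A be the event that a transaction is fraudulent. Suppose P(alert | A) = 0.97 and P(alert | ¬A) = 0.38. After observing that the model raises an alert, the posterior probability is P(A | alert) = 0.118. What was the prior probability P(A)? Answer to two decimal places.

P(A) = 0.05

In odds form, posterior odds = prior odds × likelihood ratio, so prior odds = posterior odds ÷ LR.
Posterior odds = 0.118/(1−0.118) = 0.1338. LR = 0.97/0.38 = 2.5526.
Prior odds = 0.1338/2.5526 = 0.0524, so P(A) = 0.0524/(1+0.0524) ≈ 0.05.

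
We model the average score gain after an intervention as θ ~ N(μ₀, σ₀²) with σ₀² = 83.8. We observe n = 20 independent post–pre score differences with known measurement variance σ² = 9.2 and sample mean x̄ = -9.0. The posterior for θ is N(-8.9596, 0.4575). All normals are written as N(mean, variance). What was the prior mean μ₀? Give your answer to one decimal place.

μ₀ = -1.6

With known observation variance, the Normal–Normal posterior has precision τ_n = τ₀ + n/σ² and mean μ_n = (τ₀μ₀ + (n/σ²)x̄)/τ_n.
Here τ₀ = 1/83.8 = 0.011933 and τ_data = 20/9.2 = 2.173913, so τ_n = 2.185846.
Rearranging for μ₀: μ₀ = (μ_n·τ_n − τ_data·x̄)/τ₀ = (-8.9596·2.185846 − 2.173913·-9.0) / 0.011933 = -0.019089/0.011933 ≈ -1.6.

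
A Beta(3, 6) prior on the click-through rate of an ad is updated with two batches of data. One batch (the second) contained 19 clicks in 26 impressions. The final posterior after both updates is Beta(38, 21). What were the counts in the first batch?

16 clicks and 8 non-clicks

Because Beta–binomial updating is additive in the counts, the combined data contributed (α_post−α_prior, β_post−β_prior) successes and failures.
Total across both batches: 38−3=35 clicks, 21−6=15 non-clicks.
Subtract the second batch: 35−19=16 clicks and 15−7=8 non-clicks.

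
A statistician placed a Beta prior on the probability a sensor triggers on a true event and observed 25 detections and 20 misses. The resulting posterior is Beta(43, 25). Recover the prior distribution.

Beta(18, 5)

Beta is conjugate to the binomial likelihood: posterior = Beta(α+s, β+f).
So α = 43 − 25 = 18 and β = 25 − 20 = 5.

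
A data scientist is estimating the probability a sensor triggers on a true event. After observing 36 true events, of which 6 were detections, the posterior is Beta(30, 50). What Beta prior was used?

Beta(24, 20)

A Beta(α, β) prior with s successes and f failures in binomial data gives a Beta(α+s, β+f) posterior.
Subtract the data counts: 30−6=24, 50−30=20.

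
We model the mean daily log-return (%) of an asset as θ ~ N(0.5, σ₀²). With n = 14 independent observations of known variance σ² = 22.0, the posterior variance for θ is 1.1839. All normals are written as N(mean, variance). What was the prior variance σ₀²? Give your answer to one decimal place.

σ₀² = 4.8

Posterior precision equals prior precision plus data precision: 1/σ_n² = 1/σ₀² + n/σ².
So 1/σ₀² = 1/1.1839 − 14/22.0 = 0.844666 − 0.636364 = 0.208302.
Hence σ₀² = 1/0.208302 ≈ 4.8.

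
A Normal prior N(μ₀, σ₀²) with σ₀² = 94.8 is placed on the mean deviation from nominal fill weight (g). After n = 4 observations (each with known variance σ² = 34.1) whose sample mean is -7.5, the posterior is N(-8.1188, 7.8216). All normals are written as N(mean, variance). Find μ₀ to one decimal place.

μ₀ = -15.0

With known observation variance, the Normal–Normal posterior has precision τ_n = τ₀ + n/σ² and mean μ_n = (τ₀μ₀ + (n/σ²)x̄)/τ_n.
Here τ₀ = 1/94.8 = 0.010549 and τ_data = 4/34.1 = 0.117302, so τ_n = 0.127851.
Rearranging for μ₀: μ₀ = (μ_n·τ_n − τ_data·x̄)/τ₀ = (-8.1188·0.127851 − 0.117302·-7.5) / 0.010549 = -0.158232/0.010549 ≈ -15.0.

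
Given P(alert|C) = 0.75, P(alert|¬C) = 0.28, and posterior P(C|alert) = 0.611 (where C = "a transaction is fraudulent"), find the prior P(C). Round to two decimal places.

In odds form, posterior odds = prior odds × likelihood ratio, so prior odds = posterior odds ÷ LR.
Posterior odds = 0.611/(1−0.611) = 1.5707. LR = 0.75/0.28 = 2.6786.
Prior odds = 1.5707/2.6786 = 0.5864, so P(C) = 0.5864/(1+0.5864) ≈ 0.37.

P(C) = 0.37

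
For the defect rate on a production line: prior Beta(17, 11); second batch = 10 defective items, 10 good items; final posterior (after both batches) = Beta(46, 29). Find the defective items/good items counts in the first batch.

Because Beta–binomial updating is additive in the counts, the combined data contributed (α_post−α_prior, β_post−β_prior) successes and failures.
Total across both batches: 46−17=29 defective items, 29−11=18 good items.
Subtract the second batch: 29−10=19 defective items and 18−10=8 good items.

19 defective items and 8 good items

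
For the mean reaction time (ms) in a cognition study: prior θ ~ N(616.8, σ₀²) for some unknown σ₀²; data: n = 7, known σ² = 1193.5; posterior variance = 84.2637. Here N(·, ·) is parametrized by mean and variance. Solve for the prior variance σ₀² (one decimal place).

σ₀² = 166.6

For the Normal–Normal model with known σ², precisions add: τ_n = τ₀ + n/σ².
So 1/σ₀² = 1/84.2637 − 7/1193.5 = 0.011868 − 0.005865 = 0.006003.
Hence σ₀² = 1/0.006003 ≈ 166.6.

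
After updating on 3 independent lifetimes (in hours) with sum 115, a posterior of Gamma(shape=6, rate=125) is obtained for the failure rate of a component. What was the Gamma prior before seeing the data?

For an exponential likelihood with a Gamma(α, β) prior on the rate, n observations with total T give posterior Gamma(α+n, β+T).
So α = 6 − 3 = 3 and β = 125 − 115 = 10.

Gamma(shape=3, rate=10)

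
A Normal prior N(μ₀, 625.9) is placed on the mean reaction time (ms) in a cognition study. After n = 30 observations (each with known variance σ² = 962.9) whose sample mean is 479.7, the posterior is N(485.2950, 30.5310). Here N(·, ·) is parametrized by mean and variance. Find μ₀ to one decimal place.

With known observation variance, the Normal–Normal posterior has precision τ_n = τ₀ + n/σ² and mean μ_n = (τ₀μ₀ + (n/σ²)x̄)/τ_n.
Here τ₀ = 1/625.9 = 0.001598 and τ_data = 30/962.9 = 0.031156, so τ_n = 0.032754.
Rearranging for μ₀: μ₀ = (μ_n·τ_n − τ_data·x̄)/τ₀ = (485.2950·0.032754 − 0.031156·479.7) / 0.001598 = 0.949819/0.001598 ≈ 594.4.

μ₀ = 594.4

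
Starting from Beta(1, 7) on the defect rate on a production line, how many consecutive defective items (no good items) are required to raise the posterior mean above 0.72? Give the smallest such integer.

k = 18

After k defective items and 0 good items the posterior is Beta(1+k, 7), with mean (1+k)/(1+7+k).
Set (1+k)/(8+k) > 0.72 and solve: k > (0.72·8 − 1)/(1 − 0.72) = 17.000.
The smallest integer exceeding 17.000 is 18.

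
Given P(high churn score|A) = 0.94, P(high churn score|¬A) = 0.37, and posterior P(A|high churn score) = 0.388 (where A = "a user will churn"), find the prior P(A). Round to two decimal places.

In odds form, posterior odds = prior odds × likelihood ratio, so prior odds = posterior odds ÷ LR.
Posterior odds = 0.388/(1−0.388) = 0.6340. LR = 0.94/0.37 = 2.5405.
Prior odds = 0.6340/2.5405 = 0.2496, so P(A) = 0.2496/(1+0.2496) ≈ 0.20.

P(A) = 0.20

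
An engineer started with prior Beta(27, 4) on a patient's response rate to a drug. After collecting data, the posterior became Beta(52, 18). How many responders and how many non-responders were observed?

Under Beta–binomial conjugacy the posterior parameters are (α+s, β+f).
Match parameters: s=52−27=25, f=18−4=14.

25 responders and 14 non-responders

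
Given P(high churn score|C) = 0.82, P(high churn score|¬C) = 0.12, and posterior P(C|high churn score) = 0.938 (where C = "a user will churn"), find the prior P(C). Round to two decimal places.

In odds form, posterior odds = prior odds × likelihood ratio, so prior odds = posterior odds ÷ LR.
Posterior odds = 0.938/(1−0.938) = 15.1290. LR = 0.82/0.12 = 6.8333.
Prior odds = 15.1290/6.8333 = 2.2140, so P(C) = 2.2140/(1+2.2140) ≈ 0.69.

P(C) = 0.69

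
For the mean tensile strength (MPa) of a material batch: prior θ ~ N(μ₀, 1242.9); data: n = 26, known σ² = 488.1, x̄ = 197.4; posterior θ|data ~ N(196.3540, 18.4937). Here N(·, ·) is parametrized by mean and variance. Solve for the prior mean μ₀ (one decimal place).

μ₀ = 127.1

The posterior mean is a precision-weighted average: μ_n = (τ₀μ₀ + τ_data·x̄)/(τ₀+τ_data), with τ₀=1/σ₀² and τ_data=n/σ².
Here τ₀ = 1/1242.9 = 0.000805 and τ_data = 26/488.1 = 0.053268, so τ_n = 0.054073.
Rearranging for μ₀: μ₀ = (μ_n·τ_n − τ_data·x̄)/τ₀ = (196.3540·0.054073 − 0.053268·197.4) / 0.000805 = 0.102347/0.000805 ≈ 127.1.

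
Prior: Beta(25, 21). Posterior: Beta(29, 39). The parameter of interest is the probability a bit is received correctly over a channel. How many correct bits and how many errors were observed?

4 correct bits and 18 errors

Under Beta–binomial conjugacy the posterior parameters are (a+s, b+f).
So s = 29 − 25 = 4 and f = 39 − 21 = 18.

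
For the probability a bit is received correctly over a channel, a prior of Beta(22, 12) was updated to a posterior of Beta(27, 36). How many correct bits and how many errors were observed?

Beta is conjugate to the binomial likelihood: posterior = Beta(a+s, b+f).
Match parameters: s=27−22=5, f=36−12=24.

5 correct bits and 24 errors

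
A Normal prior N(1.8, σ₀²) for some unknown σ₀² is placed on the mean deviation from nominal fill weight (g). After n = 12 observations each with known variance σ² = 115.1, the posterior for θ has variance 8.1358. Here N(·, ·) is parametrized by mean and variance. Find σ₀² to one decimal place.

Posterior precision equals prior precision plus data precision: 1/σ_n² = 1/σ₀² + n/σ².
So 1/σ₀² = 1/8.1358 − 12/115.1 = 0.122914 − 0.104257 = 0.018657.
Hence σ₀² = 1/0.018657 ≈ 53.6.

σ₀² = 53.6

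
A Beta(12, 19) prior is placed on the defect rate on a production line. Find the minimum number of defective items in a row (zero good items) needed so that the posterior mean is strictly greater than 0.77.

k = 52

After k defective items and 0 good items the posterior is Beta(12+k, 19), with mean (12+k)/(12+19+k).
Set (12+k)/(31+k) > 0.77 and solve: k > (0.77·31 − 12)/(1 − 0.77) = 51.609.
The smallest integer exceeding 51.609 is 52, and checking k=52: (64)/(83) = 0.7711 > 0.77.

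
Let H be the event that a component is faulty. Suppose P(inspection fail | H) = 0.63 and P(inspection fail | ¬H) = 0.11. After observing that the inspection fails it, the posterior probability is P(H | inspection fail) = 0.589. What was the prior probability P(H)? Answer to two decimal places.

Bayes' rule in odds form gives O(H|E) = O(H)·[P(E|H)/P(E|¬H)], hence O(H) = O(H|E)/LR.
Posterior odds = 0.589/(1−0.589) = 1.4331. LR = 0.63/0.11 = 5.7273.
Prior odds = 1.4331/5.7273 = 0.2502, so P(H) = 0.2502/(1+0.2502) ≈ 0.20.

P(H) = 0.20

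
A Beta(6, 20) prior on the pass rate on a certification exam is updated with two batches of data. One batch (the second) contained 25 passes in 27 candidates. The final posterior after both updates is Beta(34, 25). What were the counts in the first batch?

3 passes and 3 failures

Because Beta–binomial updating is additive in the counts, the combined data contributed (α_post−α_prior, β_post−β_prior) successes and failures.
Total across both batches: 34−6=28 passes, 25−20=5 failures.
Subtract the second batch: 28−25=3 passes and 5−2=3 failures.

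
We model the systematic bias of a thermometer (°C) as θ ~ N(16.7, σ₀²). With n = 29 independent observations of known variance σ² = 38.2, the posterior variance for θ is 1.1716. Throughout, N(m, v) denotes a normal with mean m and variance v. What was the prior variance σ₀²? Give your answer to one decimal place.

Posterior precision equals prior precision plus data precision: 1/σ_n² = 1/σ₀² + n/σ².
So 1/σ₀² = 1/1.1716 − 29/38.2 = 0.853534 − 0.759162 = 0.094372.
Hence σ₀² = 1/0.094372 ≈ 10.6.

σ₀² = 10.6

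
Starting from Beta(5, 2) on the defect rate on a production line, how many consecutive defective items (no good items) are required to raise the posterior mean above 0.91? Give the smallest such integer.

k = 16

After k defective items and 0 good items the posterior is Beta(5+k, 2), with mean (5+k)/(5+2+k).
Set (5+k)/(7+k) > 0.91 and solve: k > (0.91·7 − 5)/(1 − 0.91) = 15.222.
The smallest integer exceeding 15.222 is 16, and checking k=16: (21)/(23) = 0.9130 > 0.91.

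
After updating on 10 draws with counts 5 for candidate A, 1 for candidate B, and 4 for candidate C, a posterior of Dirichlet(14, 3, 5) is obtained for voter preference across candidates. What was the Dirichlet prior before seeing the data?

For a Dirichlet(α) prior with multinomial counts c, the posterior is Dirichlet(α + c) componentwise.
Subtract each count from the matching posterior parameter: 14−5=9, 3−1=2, 5−4=1.

Dirichlet(9, 2, 1)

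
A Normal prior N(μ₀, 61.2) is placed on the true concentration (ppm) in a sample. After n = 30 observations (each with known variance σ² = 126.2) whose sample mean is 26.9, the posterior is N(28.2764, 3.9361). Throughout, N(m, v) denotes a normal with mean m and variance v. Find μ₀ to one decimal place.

The posterior mean is a precision-weighted average: μ_n = (τ₀μ₀ + τ_data·x̄)/(τ₀+τ_data), with τ₀=1/σ₀² and τ_data=n/σ².
Here τ₀ = 1/61.2 = 0.016340 and τ_data = 30/126.2 = 0.237718, so τ_n = 0.254058.
Rearranging for μ₀: μ₀ = (μ_n·τ_n − τ_data·x̄)/τ₀ = (28.2764·0.254058 − 0.237718·26.9) / 0.016340 = 0.789231/0.016340 ≈ 48.3.

μ₀ = 48.3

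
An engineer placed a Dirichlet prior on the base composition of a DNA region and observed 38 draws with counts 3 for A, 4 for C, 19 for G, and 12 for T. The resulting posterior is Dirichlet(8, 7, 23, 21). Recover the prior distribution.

Dirichlet(5, 3, 4, 9)

For a Dirichlet(α) prior with multinomial counts c, the posterior is Dirichlet(α + c) componentwise.
Subtract each count from the matching posterior parameter: 8−3=5, 7−4=3, 23−19=4, 21−12=9.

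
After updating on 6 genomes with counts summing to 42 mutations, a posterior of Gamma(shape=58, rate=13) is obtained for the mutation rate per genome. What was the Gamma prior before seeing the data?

Gamma(shape=16, rate=7)

Gamma–Poisson conjugacy: posterior shape = α + Σxᵢ, posterior rate = β + n.
So α = 58 − 42 = 16 and β = 13 − 6 = 7.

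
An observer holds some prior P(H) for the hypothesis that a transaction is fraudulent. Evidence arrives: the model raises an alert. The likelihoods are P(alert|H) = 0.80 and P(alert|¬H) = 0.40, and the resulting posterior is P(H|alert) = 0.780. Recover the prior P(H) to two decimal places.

P(H) = 0.64

Bayes' rule in odds form gives O(H|E) = O(H)·[P(E|H)/P(E|¬H)], hence O(H) = O(H|E)/LR.
Posterior odds = 0.780/(1−0.780) = 3.5455. LR = 0.80/0.40 = 2.0000.
Prior odds = 3.5455/2.0000 = 1.7728, so P(H) = 1.7728/(1+1.7728) ≈ 0.64.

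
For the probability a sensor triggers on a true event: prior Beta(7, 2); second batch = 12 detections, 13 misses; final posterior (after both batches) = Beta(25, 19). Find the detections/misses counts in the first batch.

6 detections and 4 misses

Because Beta–binomial updating is additive in the counts, the combined data contributed (α_post−α_prior, β_post−β_prior) successes and failures.
Total across both batches: 25−7=18 detections, 19−2=17 misses.
Subtract the second batch: 18−12=6 detections and 17−13=4 misses.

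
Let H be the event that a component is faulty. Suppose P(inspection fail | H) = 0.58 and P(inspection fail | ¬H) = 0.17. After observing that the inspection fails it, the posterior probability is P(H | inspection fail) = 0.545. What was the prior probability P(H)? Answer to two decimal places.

Bayes' rule in odds form gives O(H|E) = O(H)·[P(E|H)/P(E|¬H)], hence O(H) = O(H|E)/LR.
Posterior odds = 0.545/(1−0.545) = 1.1978. LR = 0.58/0.17 = 3.4118.
Prior odds = 1.1978/3.4118 = 0.3511, so P(H) = 0.3511/(1+0.3511) ≈ 0.26.

P(H) = 0.26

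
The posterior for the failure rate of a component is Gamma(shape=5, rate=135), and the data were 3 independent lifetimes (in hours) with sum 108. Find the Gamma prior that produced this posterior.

Gamma–exponential conjugacy: posterior shape = α + n, posterior rate = β + Σtᵢ.
So α = 5 − 3 = 2 and β = 135 − 108 = 27.

Gamma(shape=2, rate=27)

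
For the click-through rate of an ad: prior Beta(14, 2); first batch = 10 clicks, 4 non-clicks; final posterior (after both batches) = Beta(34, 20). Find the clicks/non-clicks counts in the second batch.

10 clicks and 14 non-clicks

Sequential conjugate updates are equivalent to a single update on the pooled data, so total successes = posterior α − prior α and total failures = posterior β − prior β.
Total across both batches: 34−14=20 clicks, 20−2=18 non-clicks.
Subtract the first batch: 20−10=10 clicks and 18−4=14 non-clicks.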